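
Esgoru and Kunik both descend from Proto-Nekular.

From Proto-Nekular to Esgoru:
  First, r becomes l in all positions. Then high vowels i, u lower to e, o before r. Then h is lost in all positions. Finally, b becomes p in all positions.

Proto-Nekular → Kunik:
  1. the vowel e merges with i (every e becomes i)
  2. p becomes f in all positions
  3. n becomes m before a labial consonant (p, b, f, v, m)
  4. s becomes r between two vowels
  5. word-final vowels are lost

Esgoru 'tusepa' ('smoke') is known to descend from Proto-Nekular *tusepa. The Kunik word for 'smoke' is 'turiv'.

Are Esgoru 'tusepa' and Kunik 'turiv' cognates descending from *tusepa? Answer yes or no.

Derive the expected Kunik reflex of *tusepa:
Kunik: *tusepa
  tusepa → tusipa   [vowel merger]
  tusipa → tusifa   [unconditioned shift]
  tusifa (rule 3 does not apply)
  tusifa → turifa   [rhotacism]
  turifa → turif   [apocope]
  giving Kunik turif.
The regular Kunik reflex would be 'turif', but the attested form is 'turiv'. The correspondence is irregular, so they are not cognates (the Kunik form has a different source).

no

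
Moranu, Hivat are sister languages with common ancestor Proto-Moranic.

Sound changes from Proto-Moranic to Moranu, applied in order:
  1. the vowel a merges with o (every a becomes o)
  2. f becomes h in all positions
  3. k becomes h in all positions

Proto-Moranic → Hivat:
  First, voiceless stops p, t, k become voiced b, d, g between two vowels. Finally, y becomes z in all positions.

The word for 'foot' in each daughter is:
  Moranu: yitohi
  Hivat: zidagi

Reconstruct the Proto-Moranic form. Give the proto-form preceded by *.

Position 4: Moranu has o, Hivat has a. Hivat preserves a here (none of its changes turn any other segment into a), so the proto-segment is *a.
Position 1: Moranu has y, Hivat has z. Moranu preserves y here (none of its changes turn any other segment into y), so the proto-segment is *y.
Position 3: Moranu has t, Hivat has d. Moranu preserves t here (none of its changes turn any other segment into t), so the proto-segment is *t.
This points to *yitaki. Verify forward in each daughter:
Moranu: *yitaki > yitoki > yitohi  (by vowel merger, unconditioned shift)
Hivat: *yitaki
  yitaki → yidagi   [intervocalic voicing]
  yidagi → zidagi   [unconditioned shift]
  giving Hivat zidagi.
*yitaki is the unique common source.

*yitaki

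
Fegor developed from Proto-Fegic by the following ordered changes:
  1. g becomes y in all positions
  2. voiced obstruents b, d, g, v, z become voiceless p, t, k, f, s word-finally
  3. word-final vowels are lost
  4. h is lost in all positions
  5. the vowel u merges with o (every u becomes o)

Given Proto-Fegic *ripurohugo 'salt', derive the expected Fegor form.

Fegor: *ripurohugo
  ripurohugo → ripurohuyo   [unconditioned shift]
  ripurohuyo (rule 2 does not apply)
  ripurohuyo → ripurohuy   [apocope]
  ripurohuy → ripurouy   [h-loss]
  ripurouy → riporooy   [vowel merger]
  giving Fegor riporooy.

riporooy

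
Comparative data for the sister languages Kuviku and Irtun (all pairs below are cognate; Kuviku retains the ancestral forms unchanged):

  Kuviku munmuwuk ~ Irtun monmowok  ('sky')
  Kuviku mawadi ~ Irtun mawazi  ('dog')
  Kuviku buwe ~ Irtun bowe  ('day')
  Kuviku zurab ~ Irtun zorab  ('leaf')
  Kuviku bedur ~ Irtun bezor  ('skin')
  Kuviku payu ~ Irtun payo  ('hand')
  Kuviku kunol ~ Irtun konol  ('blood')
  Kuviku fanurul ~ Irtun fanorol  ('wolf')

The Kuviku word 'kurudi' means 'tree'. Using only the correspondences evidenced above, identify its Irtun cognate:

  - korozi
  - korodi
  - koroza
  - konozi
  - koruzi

zurab ~ zorab, bedur ~ bezor — Kuviku u corresponds to Irtun o after a consonant, before r.
munmuwuk ~ monmowok, buwe ~ bowe — Kuviku u corresponds to Irtun o after a consonant, before a consonant other than r, m, n, p, b, f, v.
mawadi ~ mawazi — Kuviku d corresponds to Irtun z between vowels (before a front vowel).
Applying these to Kuviku 'kurudi':
  kurudi → korudi   (u→o after a consonant, before r)
  korudi → korodi   (u→o after a consonant, before a consonant other than r, m, n, p, b, f, v)
  korodi → korozi   (d→z between vowels (before a front vowel))
So the Irtun cognate is 'korozi'.

korozi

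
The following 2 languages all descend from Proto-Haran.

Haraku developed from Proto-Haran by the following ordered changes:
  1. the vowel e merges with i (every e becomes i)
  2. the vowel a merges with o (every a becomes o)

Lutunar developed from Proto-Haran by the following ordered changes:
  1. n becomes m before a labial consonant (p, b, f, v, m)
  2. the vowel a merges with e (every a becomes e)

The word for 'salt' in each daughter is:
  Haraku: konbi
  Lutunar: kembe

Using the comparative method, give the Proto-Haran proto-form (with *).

*kanbe

Position 3: Haraku has n, Lutunar has m. Haraku preserves n here (none of its changes turn any other segment into n), so the proto-segment is *n.
Position 2: Haraku has o, Lutunar has e. Taking the neighbouring segments as reconstructed: Haraku o could go back to *a or *o; Lutunar e could go back to *a or *e — the one source consistent with every daughter is *a.
Continuing position by position gives *kanbe; check it forward:
Haraku: start from *kanbe.
  rule 1 (vowel merger): kanbe → kanbi
  rule 2 (vowel merger): kanbi → konbi
  ⇒ Haraku konbi
Lutunar: *kanbe
  kanbe → kambe   [nasal place assimilation]
  kambe → kembe   [vowel merger]
  giving Lutunar kembe.
*kanbe is the unique common source.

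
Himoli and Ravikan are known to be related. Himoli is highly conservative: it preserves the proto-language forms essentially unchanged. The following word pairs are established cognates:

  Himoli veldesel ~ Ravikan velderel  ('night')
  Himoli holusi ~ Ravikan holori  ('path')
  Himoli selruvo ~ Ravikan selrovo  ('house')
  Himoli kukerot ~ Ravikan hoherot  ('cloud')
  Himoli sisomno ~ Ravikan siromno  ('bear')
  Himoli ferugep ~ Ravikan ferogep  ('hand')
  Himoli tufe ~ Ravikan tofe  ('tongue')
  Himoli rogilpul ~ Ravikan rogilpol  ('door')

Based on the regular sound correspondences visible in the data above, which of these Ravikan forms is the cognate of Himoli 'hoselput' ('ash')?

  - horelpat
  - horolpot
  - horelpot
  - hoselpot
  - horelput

veldesel ~ velderel — Himoli s corresponds to Ravikan r between vowels (before a front vowel).
holusi ~ holori, kukerot ~ hoherot — Himoli u corresponds to Ravikan o after a consonant, before a consonant other than r, m, n, p, b, f, v.
Applying these to Himoli 'hoselput':
  hoselput → horelput   (s→r between vowels (before a front vowel))
  horelput → horelpot   (u→o after a consonant, before a consonant other than r, m, n, p, b, f, v)
So the Ravikan cognate is 'horelpot'.

horelpot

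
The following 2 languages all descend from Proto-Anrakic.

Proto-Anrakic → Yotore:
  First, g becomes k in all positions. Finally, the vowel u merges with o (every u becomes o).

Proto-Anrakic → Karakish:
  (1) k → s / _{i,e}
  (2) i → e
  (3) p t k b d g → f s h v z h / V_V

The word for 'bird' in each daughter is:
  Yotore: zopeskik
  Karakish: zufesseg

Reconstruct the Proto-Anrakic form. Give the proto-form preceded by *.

*zupeskig

Position 3: Yotore has p, Karakish has f. Yotore preserves p here (none of its changes turn any other segment into p), so the proto-segment is *p.
Position 2: Yotore has o, Karakish has u. Karakish preserves u here (none of its changes turn any other segment into u), so the proto-segment is *u.
Continuing position by position gives *zupeskig; check it forward:
Yotore: start from *zupeskig.
  rule 1 (unconditioned shift): zupeskig → zupeskik
  rule 2 (vowel merger): zupeskik → zopeskik
  ⇒ Yotore zopeskik
Karakish: *zupeskig
  zupeskig → zupessig   [palatalisation]
  zupessig → zupesseg   [vowel merger]
  zupesseg → zufesseg   [intervocalic lenition]
  giving Karakish zufesseg.
*zupeskig is the unique common source.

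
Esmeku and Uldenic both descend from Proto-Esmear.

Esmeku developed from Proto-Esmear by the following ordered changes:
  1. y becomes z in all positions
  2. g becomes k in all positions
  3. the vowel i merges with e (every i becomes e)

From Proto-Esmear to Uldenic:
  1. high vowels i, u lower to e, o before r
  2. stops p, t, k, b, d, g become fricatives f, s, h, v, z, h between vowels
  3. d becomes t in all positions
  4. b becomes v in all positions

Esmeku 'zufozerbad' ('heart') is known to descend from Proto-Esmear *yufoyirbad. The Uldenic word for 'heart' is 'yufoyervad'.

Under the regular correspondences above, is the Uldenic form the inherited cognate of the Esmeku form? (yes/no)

no

Derive the expected Uldenic reflex of *yufoyirbad:
Uldenic: start from *yufoyirbad.
  rule 1 (pre-rhotic lowering): yufoyirbad → yufoyerbad
  rule 2: no change — yufoyerbad
  rule 3 (unconditioned shift): yufoyerbad → yufoyerbat
  rule 4 (unconditioned shift): yufoyerbat → yufoyervat
  ⇒ Uldenic yufoyervat
The regular Uldenic reflex would be 'yufoyervat', but the attested form is 'yufoyervad'. The correspondence is irregular, so they are not cognates (the Uldenic form has a different source).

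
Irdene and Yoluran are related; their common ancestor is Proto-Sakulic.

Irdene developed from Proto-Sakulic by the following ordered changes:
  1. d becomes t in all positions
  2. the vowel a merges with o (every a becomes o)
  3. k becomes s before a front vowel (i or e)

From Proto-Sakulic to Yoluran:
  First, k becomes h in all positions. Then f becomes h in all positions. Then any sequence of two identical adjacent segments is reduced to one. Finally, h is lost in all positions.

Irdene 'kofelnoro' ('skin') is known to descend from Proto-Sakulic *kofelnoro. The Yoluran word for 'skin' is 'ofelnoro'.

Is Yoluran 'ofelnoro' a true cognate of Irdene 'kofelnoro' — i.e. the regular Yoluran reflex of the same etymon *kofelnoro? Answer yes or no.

Derive the expected Yoluran reflex of *kofelnoro:
Yoluran: *kofelnoro
  kofelnoro → hofelnoro   [unconditioned shift]
  hofelnoro → hohelnoro   [unconditioned shift]
  hohelnoro (rule 3 does not apply)
  hohelnoro → oelnoro   [h-loss]
  giving Yoluran oelnoro.
The regular Yoluran reflex would be 'oelnoro', but the attested form is 'ofelnoro'. The correspondence is irregular, so they are not cognates (the Yoluran form has a different source).

no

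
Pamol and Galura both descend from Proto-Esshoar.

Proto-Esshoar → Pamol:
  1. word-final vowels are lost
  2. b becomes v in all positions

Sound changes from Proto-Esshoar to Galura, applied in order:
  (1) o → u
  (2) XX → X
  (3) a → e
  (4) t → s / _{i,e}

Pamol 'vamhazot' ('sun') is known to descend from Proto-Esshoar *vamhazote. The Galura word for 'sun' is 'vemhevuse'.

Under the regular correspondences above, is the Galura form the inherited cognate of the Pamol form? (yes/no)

no

Derive the expected Galura reflex of *vamhazote:
Galura: start from *vamhazote.
  rule 1 (vowel merger): vamhazote → vamhazute
  rule 2: no change — vamhazute
  rule 3 (vowel merger): vamhazute → vemhezute
  rule 4 (palatalisation): vemhezute → vemhezuse
  ⇒ Galura vemhezuse
The regular Galura reflex would be 'vemhezuse', but the attested form is 'vemhevuse'. The correspondence is irregular, so they are not cognates (the Galura form has a different source).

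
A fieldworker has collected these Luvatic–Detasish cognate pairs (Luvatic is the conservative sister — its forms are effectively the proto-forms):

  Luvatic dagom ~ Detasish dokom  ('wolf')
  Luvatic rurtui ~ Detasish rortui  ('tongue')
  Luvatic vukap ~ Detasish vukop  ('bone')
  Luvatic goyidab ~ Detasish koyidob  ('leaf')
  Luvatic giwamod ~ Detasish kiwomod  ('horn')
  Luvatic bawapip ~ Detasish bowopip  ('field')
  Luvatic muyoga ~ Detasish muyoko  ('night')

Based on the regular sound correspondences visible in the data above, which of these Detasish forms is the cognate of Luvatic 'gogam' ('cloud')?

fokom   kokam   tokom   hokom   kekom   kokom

kokom

goyidab ~ koyidob — Luvatic g corresponds to Detasish k word-initially before a back vowel.
muyoga ~ muyoko — Luvatic g corresponds to Detasish k between vowels (before a back vowel).
giwamod ~ kiwomod — Luvatic a corresponds to Detasish o after a consonant, before a nasal.
Applying these to Luvatic 'gogam':
  gogam → kogam   (g→k word-initially before a back vowel)
  kogam → kokam   (g→k between vowels (before a back vowel))
  kokam → kokom   (a→o after a consonant, before a nasal)
So the Detasish cognate is 'kokom'.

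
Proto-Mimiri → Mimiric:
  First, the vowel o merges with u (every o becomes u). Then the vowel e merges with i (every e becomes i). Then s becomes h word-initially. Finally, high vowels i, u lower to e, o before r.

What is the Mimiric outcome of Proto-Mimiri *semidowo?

Mimiric: *semidowo
  semidowo → semiduwu   [vowel merger]
  semiduwu → simiduwu   [vowel merger]
  simiduwu → himiduwu   [debuccalisation]
  himiduwu (rule 4 does not apply)
  giving Mimiric himiduwu.

himiduwu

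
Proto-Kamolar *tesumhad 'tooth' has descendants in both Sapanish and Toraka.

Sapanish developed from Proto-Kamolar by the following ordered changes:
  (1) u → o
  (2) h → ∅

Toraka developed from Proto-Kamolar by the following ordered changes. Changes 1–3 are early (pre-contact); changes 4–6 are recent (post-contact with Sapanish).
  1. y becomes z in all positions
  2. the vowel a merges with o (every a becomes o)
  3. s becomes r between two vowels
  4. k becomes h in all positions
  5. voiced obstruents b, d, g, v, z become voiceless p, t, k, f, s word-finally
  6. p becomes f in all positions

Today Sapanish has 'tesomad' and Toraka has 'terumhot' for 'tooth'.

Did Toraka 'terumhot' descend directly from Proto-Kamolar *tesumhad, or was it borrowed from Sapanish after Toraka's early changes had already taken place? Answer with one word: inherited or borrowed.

If inherited, *tesumhad would pass through all of Toraka's changes:
Toraka: start from *tesumhad.
  rule 1: no change — tesumhad
  rule 2 (vowel merger): tesumhad → tesumhod
  rule 3 (rhotacism): tesumhod → terumhod
  rule 4: no change — terumhod
  rule 5 (final devoicing): terumhod → terumhot
  rule 6: no change — terumhot
  ⇒ Toraka terumhot
If borrowed from Sapanish 'tesomad' after the early changes, it would undergo only the recent ones:
  rule 4 (unconditioned shift): no change (tesomad)
  rule 5 (final devoicing): tesomad → tesomat
  rule 6 (unconditioned shift): no change (tesomat)
  ⇒ as a loan: tesomat
Toraka 'terumhot' matches the inherited outcome exactly, so it is an inherited cognate, not a loan.

inherited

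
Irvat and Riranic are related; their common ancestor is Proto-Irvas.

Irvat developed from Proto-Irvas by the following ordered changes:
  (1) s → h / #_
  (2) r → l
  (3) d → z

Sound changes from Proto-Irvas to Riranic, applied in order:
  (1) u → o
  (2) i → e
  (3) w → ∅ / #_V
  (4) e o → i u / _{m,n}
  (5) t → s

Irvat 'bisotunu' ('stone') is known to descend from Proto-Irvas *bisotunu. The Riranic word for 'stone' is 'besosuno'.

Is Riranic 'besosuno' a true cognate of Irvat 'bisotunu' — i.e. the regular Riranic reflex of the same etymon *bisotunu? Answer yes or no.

Derive the expected Riranic reflex of *bisotunu:
Riranic: *bisotunu > bisotono > besotono > besotuno > besosuno  (by vowel merger, vowel merger, pre-nasal raising, unconditioned shift)
Riranic 'besosuno' matches the regular reflex exactly, so the pair is cognate.

yes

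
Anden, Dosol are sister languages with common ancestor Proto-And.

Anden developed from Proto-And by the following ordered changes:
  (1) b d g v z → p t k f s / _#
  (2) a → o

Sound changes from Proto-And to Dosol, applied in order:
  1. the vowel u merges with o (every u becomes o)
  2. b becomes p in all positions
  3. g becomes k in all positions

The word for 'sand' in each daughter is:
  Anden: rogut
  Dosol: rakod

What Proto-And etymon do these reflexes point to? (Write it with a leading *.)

Position 4: Anden has u, Dosol has o. Anden preserves u here (none of its changes turn any other segment into u), so the proto-segment is *u.
Position 3: Anden has g, Dosol has k. Anden preserves g here (none of its changes turn any other segment into g), so the proto-segment is *g.
Position 2: Anden has o, Dosol has a. Dosol preserves a here (none of its changes turn any other segment into a), so the proto-segment is *a.
Verify the candidate proto-form against each daughter:
Anden: *ragud
  ragud → ragut   [final devoicing]
  ragut → rogut   [vowel merger]
  giving Anden rogut.
Dosol: start from *ragud.
  rule 1 (vowel merger): ragud → ragod
  rule 2: no change — ragod
  rule 3 (unconditioned shift): ragod → rakod
  ⇒ Dosol rakod
Only *ragud yields all of Anden rogut, Dosol rakod.

*ragud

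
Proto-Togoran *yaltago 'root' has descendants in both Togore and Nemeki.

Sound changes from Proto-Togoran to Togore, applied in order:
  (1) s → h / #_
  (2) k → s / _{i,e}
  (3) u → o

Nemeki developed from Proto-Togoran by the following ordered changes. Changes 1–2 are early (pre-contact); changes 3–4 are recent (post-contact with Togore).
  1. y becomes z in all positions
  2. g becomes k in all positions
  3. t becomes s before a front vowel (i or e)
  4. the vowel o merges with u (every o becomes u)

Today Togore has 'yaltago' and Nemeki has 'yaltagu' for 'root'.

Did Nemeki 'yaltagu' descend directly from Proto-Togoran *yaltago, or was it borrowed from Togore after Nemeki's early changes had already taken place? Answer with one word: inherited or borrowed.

borrowed

If inherited, *yaltago would pass through all of Nemeki's changes:
Nemeki: *yaltago > zaltago > zaltako > zaltaku  (by unconditioned shift, unconditioned shift, vowel merger)
If borrowed from Togore 'yaltago' after the early changes, it would undergo only the recent ones:
  rule 3 (palatalisation): no change (yaltago)
  rule 4 (vowel merger): yaltago → yaltagu
  ⇒ as a loan: yaltagu
Nemeki 'yaltagu' matches the loan outcome 'yaltagu', not the inherited 'zaltaku' — it skipped the early Nemeki changes, so it was borrowed from Togore.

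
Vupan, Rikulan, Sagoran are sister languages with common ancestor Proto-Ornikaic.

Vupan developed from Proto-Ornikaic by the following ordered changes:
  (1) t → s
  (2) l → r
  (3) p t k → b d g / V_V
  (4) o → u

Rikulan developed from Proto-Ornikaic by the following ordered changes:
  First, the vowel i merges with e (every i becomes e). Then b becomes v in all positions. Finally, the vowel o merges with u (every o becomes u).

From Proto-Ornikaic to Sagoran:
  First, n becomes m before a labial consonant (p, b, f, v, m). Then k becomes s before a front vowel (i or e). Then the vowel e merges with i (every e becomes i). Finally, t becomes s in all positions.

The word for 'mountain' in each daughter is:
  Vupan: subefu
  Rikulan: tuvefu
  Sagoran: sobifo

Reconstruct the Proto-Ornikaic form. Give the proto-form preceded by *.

Position 2: Vupan has u, Rikulan has u, Sagoran has o. Sagoran preserves o here (none of its changes turn any other segment into o), so the proto-segment is *o.
Position 1: Vupan has s, Rikulan has t, Sagoran has s. Rikulan preserves t here (none of its changes turn any other segment into t), so the proto-segment is *t.
Position 6: Vupan has u, Rikulan has u, Sagoran has o. Sagoran preserves o here (none of its changes turn any other segment into o), so the proto-segment is *o.
This points to *tobefo. Verify forward in each daughter:
Vupan: *tobefo
  tobefo → sobefo   [unconditioned shift]
  sobefo (rule 2 does not apply)
  sobefo (rule 3 does not apply)
  sobefo → subefu   [vowel merger]
  giving Vupan subefu.
Rikulan: start from *tobefo.
  rule 1: no change — tobefo
  rule 2 (unconditioned shift): tobefo → tovefo
  rule 3 (vowel merger): tovefo → tuvefu
  ⇒ Rikulan tuvefu
Sagoran: *tobefo > tobifo > sobifo  (by vowel merger, unconditioned shift)
Only *tobefo yields all of Vupan subefu, Rikulan tuvefu, Sagoran sobifo.

*tobefo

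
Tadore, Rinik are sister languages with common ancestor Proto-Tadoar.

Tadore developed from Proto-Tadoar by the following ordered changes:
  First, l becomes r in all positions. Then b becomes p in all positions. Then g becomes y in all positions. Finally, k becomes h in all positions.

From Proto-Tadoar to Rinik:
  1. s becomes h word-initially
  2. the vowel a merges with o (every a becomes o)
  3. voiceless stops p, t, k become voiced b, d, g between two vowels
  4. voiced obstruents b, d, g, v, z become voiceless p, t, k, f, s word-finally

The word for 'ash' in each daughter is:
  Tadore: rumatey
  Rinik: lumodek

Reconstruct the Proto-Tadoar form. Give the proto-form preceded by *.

Position 1: Tadore has r, Rinik has l. Rinik preserves l here (none of its changes turn any other segment into l), so the proto-segment is *l.
Position 4: Tadore has a, Rinik has o. Tadore preserves a here (none of its changes turn any other segment into a), so the proto-segment is *a.
Verify the candidate proto-form against each daughter:
Tadore: *lumateg > rumateg > rumatey  (by unconditioned shift, unconditioned shift)
Rinik: *lumateg
  lumateg (rule 1 does not apply)
  lumateg → lumoteg   [vowel merger]
  lumoteg → lumodeg   [intervocalic voicing]
  lumodeg → lumodek   [final devoicing]
  giving Rinik lumodek.
No other proto-form is consistent with every reflex, so the reconstruction is *lumateg.

*lumateg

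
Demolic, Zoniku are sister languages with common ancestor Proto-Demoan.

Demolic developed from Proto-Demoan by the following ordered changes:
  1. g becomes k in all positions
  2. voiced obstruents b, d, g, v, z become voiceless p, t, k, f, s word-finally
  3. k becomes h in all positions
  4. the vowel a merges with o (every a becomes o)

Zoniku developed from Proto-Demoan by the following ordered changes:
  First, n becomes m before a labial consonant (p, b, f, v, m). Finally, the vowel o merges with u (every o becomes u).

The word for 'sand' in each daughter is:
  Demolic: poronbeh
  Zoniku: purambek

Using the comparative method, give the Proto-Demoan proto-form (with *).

*poranbek

Position 5: Demolic has n, Zoniku has m. Demolic preserves n here (none of its changes turn any other segment into n), so the proto-segment is *n.
Position 8: Demolic has h, Zoniku has k. Zoniku preserves k here (none of its changes turn any other segment into k), so the proto-segment is *k.
Verify the candidate proto-form against each daughter:
Demolic: *poranbek
  poranbek (rule 1 does not apply)
  poranbek (rule 2 does not apply)
  poranbek → poranbeh   [unconditioned shift]
  poranbeh → poronbeh   [vowel merger]
  giving Demolic poronbeh.
Zoniku: *poranbek
  poranbek → porambek   [nasal place assimilation]
  porambek → purambek   [vowel merger]
  giving Zoniku purambek.
No other proto-form is consistent with every reflex, so the reconstruction is *poranbek.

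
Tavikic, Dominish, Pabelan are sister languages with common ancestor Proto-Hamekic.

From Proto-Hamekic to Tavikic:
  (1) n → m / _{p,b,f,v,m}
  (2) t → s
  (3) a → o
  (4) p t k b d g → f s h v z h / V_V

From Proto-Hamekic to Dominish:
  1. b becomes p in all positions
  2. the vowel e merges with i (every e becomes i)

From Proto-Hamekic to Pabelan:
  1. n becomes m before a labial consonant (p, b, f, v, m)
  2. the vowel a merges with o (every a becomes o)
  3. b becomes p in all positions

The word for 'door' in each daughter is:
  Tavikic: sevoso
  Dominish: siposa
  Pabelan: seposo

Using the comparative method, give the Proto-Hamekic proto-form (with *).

Position 3: Tavikic has v, Dominish has p, Pabelan has p. Taking the neighbouring segments as reconstructed: Tavikic v could go back to *b or *v; Dominish p could go back to *p or *b; Pabelan p could go back to *p or *b — the one source consistent with every daughter is *b.
Position 2: Tavikic has e, Dominish has i, Pabelan has e. Tavikic preserves e here (none of its changes turn any other segment into e), so the proto-segment is *e.
This points to *sebosa. Verify forward in each daughter:
Tavikic: start from *sebosa.
  rule 1: no change — sebosa
  rule 2: no change — sebosa
  rule 3 (vowel merger): sebosa → seboso
  rule 4 (intervocalic lenition): seboso → sevoso
  ⇒ Tavikic sevoso
Dominish: *sebosa
  sebosa → seposa   [unconditioned shift]
  seposa → siposa   [vowel merger]
  giving Dominish siposa.
Pabelan: *sebosa > seboso > seposo  (by vowel merger, unconditioned shift)
No other proto-form is consistent with every reflex, so the reconstruction is *sebosa.

*sebosa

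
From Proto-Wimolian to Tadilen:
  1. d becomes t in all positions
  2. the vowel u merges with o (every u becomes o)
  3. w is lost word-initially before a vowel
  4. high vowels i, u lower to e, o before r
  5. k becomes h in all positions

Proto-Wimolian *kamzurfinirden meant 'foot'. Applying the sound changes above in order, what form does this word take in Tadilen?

hamzorfinerten

Tadilen: *kamzurfinirden
  kamzurfinirden → kamzurfinirten   [unconditioned shift]
  kamzurfinirten → kamzorfinirten   [vowel merger]
  kamzorfinirten (rule 3 does not apply)
  kamzorfinirten → kamzorfinerten   [pre-rhotic lowering]
  kamzorfinerten → hamzorfinerten   [unconditioned shift]
  giving Tadilen hamzorfinerten.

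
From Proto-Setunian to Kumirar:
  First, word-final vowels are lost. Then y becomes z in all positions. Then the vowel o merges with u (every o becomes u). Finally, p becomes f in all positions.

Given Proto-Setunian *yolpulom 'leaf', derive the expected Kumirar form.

zulfulum

Kumirar: *yolpulom
  yolpulom (rule 1 does not apply)
  yolpulom → zolpulom   [unconditioned shift]
  zolpulom → zulpulum   [vowel merger]
  zulpulum → zulfulum   [unconditioned shift]
  giving Kumirar zulfulum.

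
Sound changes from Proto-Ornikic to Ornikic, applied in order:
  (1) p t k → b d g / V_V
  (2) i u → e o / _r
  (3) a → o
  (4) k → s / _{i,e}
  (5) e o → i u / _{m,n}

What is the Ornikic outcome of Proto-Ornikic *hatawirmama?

Ornikic: *hatawirmama > hadawirmama > hadawermama > hodowermomo > hodowermumo  (by intervocalic voicing, pre-rhotic lowering, vowel merger, pre-nasal raising)

hodowermumo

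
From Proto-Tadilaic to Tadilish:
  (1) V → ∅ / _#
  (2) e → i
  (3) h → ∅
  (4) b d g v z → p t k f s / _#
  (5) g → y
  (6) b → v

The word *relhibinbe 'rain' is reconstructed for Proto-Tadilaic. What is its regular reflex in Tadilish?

Tadilish: *relhibinbe
  relhibinbe → relhibinb   [apocope]
  relhibinb → rilhibinb   [vowel merger]
  rilhibinb → rilibinb   [h-loss]
  rilibinb → rilibinp   [final devoicing]
  rilibinp (rule 5 does not apply)
  rilibinp → rilivinp   [unconditioned shift]
  giving Tadilish rilivinp.

rilivinp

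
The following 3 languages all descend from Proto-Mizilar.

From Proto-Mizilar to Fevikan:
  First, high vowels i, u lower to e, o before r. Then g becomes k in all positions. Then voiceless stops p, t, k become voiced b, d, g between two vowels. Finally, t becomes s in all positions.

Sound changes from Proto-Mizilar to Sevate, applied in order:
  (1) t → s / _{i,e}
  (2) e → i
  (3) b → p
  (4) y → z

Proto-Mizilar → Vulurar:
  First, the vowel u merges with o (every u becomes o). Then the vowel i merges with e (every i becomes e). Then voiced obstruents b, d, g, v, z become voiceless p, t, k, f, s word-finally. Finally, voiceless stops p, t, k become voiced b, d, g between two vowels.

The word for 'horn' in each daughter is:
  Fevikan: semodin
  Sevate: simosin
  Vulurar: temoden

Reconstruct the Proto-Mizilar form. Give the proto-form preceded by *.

*temotin

Position 5: Fevikan has d, Sevate has s, Vulurar has d. Taking the neighbouring segments as reconstructed: Fevikan d could go back to *t or *d; Sevate s could go back to *t or *s; Vulurar d could go back to *t or *d — the one source consistent with every daughter is *t.
Position 6: Fevikan has i, Sevate has i, Vulurar has e. Fevikan preserves i here (none of its changes turn any other segment into i), so the proto-segment is *i.
Position 1: Fevikan has s, Sevate has s, Vulurar has t. Taking the neighbouring segments as reconstructed: Fevikan s could go back to *t or *s; Sevate s could go back to *t or *s; Vulurar t can only go back to *t — the one source consistent with every daughter is *t.
Continuing position by position gives *temotin; check it forward:
Fevikan: *temotin
  temotin (rule 1 does not apply)
  temotin (rule 2 does not apply)
  temotin → temodin   [intervocalic voicing]
  temodin → semodin   [unconditioned shift]
  giving Fevikan semodin.
Sevate: *temotin > semosin > simosin  (by palatalisation, vowel merger)
Vulurar: *temotin > temoten > temoden  (by vowel merger, intervocalic voicing)
*temotin is the unique common source.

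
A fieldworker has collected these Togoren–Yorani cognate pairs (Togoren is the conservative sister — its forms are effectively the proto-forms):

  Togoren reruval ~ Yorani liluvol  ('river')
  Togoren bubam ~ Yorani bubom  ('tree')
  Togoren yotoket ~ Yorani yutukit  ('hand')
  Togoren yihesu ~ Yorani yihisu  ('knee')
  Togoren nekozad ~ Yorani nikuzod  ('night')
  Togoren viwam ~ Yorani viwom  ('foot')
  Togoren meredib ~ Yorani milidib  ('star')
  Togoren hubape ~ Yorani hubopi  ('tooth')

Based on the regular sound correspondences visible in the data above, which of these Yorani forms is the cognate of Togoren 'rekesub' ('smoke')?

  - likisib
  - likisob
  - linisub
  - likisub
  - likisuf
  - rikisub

reruval ~ liluvol — Togoren r corresponds to Yorani l word-initially before a front vowel.
yotoket ~ yutukit, yihesu ~ yihisu — Togoren e corresponds to Yorani i after a consonant, before a consonant other than r, m, n, p, b, f, v.
Applying these to Togoren 'rekesub':
  rekesub → lekesub   (r→l word-initially before a front vowel)
  lekesub → likesub   (e→i after a consonant, before a consonant other than r, m, n, p, b, f, v)
  likesub → likisub   (e→i after a consonant, before a consonant other than r, m, n, p, b, f, v)
So the Yorani cognate is 'likisub'.

likisub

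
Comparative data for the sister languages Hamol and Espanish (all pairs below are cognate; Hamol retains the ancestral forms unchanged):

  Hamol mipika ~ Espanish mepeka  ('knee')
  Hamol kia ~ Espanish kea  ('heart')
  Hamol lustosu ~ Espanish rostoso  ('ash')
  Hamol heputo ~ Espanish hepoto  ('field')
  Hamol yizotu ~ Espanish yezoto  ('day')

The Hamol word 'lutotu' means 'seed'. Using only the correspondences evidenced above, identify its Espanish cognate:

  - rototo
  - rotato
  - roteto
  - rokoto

rototo

lustosu ~ rostoso — Hamol l corresponds to Espanish r word-initially before a back vowel.
lustosu ~ rostoso, heputo ~ hepoto — Hamol u corresponds to Espanish o after a consonant, before a consonant other than r, m, n, p, b, f, v.
lustosu ~ rostoso, yizotu ~ yezoto — Hamol u corresponds to Espanish o word-finally.
Applying these to Hamol 'lutotu':
  lutotu → rutotu   (l→r word-initially before a back vowel)
  rutotu → rototu   (u→o after a consonant, before a consonant other than r, m, n, p, b, f, v)
  rototu → rototo   (u→o word-finally)
So the Espanish cognate is 'rototo'.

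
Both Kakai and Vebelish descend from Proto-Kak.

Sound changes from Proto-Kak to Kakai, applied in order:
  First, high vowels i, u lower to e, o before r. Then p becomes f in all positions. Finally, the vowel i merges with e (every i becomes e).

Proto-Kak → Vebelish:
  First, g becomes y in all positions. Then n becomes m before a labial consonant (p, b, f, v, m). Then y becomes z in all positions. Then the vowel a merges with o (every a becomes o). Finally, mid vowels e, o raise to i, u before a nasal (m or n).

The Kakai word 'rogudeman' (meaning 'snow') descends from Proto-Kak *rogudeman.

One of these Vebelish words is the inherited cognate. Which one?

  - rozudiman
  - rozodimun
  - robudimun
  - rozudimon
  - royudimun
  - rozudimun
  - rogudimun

rozudimun

Vebelish: *rogudeman > royudeman > rozudeman > rozudemon > rozudimun  (by unconditioned shift, unconditioned shift, vowel merger, pre-nasal raising)
Among the options, 'rozudimun' alone shows every Vebelish change applied in order.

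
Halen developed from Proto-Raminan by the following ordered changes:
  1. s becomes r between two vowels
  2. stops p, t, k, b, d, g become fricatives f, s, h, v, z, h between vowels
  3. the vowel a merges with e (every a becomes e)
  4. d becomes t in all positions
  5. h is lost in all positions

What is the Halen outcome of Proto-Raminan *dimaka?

timee

Halen: *dimaka
  dimaka (rule 1 does not apply)
  dimaka → dimaha   [intervocalic lenition]
  dimaha → dimehe   [vowel merger]
  dimehe → timehe   [unconditioned shift]
  timehe → timee   [h-loss]
  giving Halen timee.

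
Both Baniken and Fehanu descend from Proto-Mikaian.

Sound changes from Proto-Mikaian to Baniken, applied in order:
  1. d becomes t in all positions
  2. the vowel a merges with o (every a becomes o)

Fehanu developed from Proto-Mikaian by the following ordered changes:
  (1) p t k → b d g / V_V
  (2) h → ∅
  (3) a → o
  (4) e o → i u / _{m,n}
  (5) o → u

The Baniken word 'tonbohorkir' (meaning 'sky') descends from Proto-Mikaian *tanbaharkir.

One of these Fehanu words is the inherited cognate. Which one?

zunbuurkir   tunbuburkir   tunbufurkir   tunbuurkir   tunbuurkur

tunbuurkir

Fehanu: *tanbaharkir
  tanbaharkir (rule 1 does not apply)
  tanbaharkir → tanbaarkir   [h-loss]
  tanbaarkir → tonboorkir   [vowel merger]
  tonboorkir → tunboorkir   [pre-nasal raising]
  tunboorkir → tunbuurkir   [vowel merger]
  giving Fehanu tunbuurkir.
Only 'tunbuurkir' matches the regular Fehanu development of *tanbaharkir.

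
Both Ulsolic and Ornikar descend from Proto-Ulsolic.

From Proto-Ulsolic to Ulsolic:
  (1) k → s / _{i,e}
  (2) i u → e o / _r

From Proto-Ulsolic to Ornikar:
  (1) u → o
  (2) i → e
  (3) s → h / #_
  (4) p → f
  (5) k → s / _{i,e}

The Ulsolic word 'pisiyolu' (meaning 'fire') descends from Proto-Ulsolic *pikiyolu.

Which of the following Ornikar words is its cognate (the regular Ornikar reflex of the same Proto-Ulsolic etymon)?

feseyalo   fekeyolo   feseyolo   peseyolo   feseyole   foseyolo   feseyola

Ornikar: *pikiyolu
  pikiyolu → pikiyolo   [vowel merger]
  pikiyolo → pekeyolo   [vowel merger]
  pekeyolo (rule 3 does not apply)
  pekeyolo → fekeyolo   [unconditioned shift]
  fekeyolo → feseyolo   [palatalisation]
  giving Ornikar feseyolo.

feseyolo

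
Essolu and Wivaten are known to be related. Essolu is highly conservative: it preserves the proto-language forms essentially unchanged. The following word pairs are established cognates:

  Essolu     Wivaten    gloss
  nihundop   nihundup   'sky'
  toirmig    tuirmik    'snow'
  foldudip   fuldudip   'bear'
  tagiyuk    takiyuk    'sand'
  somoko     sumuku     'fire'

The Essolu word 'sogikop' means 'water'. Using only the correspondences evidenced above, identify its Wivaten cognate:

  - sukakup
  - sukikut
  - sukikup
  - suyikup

foldudip ~ fuldudip, somoko ~ sumuku — Essolu o corresponds to Wivaten u after a consonant, before a consonant other than r, m, n, p, b, f, v.
tagiyuk ~ takiyuk — Essolu g corresponds to Wivaten k between vowels (before a front vowel).
nihundop ~ nihundup — Essolu o corresponds to Wivaten u after a consonant, before a labial obstruent.
Applying these to Essolu 'sogikop':
  sogikop → sugikop   (o→u after a consonant, before a consonant other than r, m, n, p, b, f, v)
  sugikop → sukikop   (g→k between vowels (before a front vowel))
  sukikop → sukikup   (o→u after a consonant, before a labial obstruent)
So the Wivaten cognate is 'sukikup'.

sukikup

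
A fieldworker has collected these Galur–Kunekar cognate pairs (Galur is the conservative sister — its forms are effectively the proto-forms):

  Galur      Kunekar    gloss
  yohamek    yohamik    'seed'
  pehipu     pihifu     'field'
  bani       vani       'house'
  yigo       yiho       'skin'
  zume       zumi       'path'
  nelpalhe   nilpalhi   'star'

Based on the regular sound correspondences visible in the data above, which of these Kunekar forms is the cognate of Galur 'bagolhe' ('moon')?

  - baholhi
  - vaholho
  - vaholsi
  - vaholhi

vaholhi

bani ~ vani — Galur b corresponds to Kunekar v word-initially before a back vowel.
yigo ~ yiho — Galur g corresponds to Kunekar h between vowels (before a back vowel).
zume ~ zumi, nelpalhe ~ nilpalhi — Galur e corresponds to Kunekar i word-finally.
Applying these to Galur 'bagolhe':
  bagolhe → vagolhe   (b→v word-initially before a back vowel)
  vagolhe → vaholhe   (g→h between vowels (before a back vowel))
  vaholhe → vaholhi   (e→i word-finally)
So the Kunekar cognate is 'vaholhi'.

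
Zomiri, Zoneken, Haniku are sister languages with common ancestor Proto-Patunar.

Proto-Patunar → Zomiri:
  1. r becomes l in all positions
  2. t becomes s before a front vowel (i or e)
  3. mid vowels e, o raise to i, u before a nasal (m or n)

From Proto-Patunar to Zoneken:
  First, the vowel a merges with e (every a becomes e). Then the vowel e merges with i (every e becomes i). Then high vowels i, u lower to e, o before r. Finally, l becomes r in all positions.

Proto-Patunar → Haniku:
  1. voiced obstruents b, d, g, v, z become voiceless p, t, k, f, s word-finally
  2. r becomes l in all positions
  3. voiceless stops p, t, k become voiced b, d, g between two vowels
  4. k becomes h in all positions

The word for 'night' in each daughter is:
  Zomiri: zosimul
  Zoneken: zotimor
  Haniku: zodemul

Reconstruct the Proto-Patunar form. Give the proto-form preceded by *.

*zotemur

Position 6: Zomiri has u, Zoneken has o, Haniku has u. Haniku preserves u here (none of its changes turn any other segment into u), so the proto-segment is *u.
Position 3: Zomiri has s, Zoneken has t, Haniku has d. Zoneken preserves t here (none of its changes turn any other segment into t), so the proto-segment is *t.
Position 4: Zomiri has i, Zoneken has i, Haniku has e. Haniku preserves e here (none of its changes turn any other segment into e), so the proto-segment is *e.
Verify the candidate proto-form against each daughter:
Zomiri: *zotemur
  zotemur → zotemul   [unconditioned shift]
  zotemul → zosemul   [palatalisation]
  zosemul → zosimul   [pre-nasal raising]
  giving Zomiri zosimul.
Zoneken: *zotemur
  zotemur (rule 1 does not apply)
  zotemur → zotimur   [vowel merger]
  zotimur → zotimor   [pre-rhotic lowering]
  zotimor (rule 4 does not apply)
  giving Zoneken zotimor.
Haniku: *zotemur > zotemul > zodemul  (by unconditioned shift, intervocalic voicing)
*zotemur is the unique common source.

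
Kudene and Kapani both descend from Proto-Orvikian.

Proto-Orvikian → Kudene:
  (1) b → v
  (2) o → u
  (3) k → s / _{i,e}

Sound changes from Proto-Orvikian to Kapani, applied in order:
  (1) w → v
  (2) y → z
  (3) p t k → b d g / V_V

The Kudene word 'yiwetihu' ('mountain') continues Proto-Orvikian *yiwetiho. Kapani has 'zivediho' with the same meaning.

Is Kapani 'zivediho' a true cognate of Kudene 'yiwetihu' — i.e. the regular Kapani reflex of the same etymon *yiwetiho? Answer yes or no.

yes

Derive the expected Kapani reflex of *yiwetiho:
Kapani: *yiwetiho
  yiwetiho → yivetiho   [unconditioned shift]
  yivetiho → zivetiho   [unconditioned shift]
  zivetiho → zivediho   [intervocalic voicing]
  giving Kapani zivediho.
Kapani 'zivediho' matches the regular reflex exactly, so the pair is cognate.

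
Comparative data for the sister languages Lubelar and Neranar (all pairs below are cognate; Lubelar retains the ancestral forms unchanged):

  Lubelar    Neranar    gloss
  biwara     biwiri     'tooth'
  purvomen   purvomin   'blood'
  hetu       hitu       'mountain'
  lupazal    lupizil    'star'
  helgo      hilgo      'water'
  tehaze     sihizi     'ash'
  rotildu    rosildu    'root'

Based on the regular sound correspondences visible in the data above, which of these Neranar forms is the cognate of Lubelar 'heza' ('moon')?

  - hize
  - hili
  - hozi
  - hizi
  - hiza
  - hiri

hetu ~ hitu, helgo ~ hilgo — Lubelar e corresponds to Neranar i after a consonant, before a consonant other than r, m, n, p, b, f, v.
biwara ~ biwiri — Lubelar a corresponds to Neranar i word-finally.
Applying these to Lubelar 'heza':
  heza → hiza   (e→i after a consonant, before a consonant other than r, m, n, p, b, f, v)
  hiza → hizi   (a→i word-finally)
So the Neranar cognate is 'hizi'.

hizi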